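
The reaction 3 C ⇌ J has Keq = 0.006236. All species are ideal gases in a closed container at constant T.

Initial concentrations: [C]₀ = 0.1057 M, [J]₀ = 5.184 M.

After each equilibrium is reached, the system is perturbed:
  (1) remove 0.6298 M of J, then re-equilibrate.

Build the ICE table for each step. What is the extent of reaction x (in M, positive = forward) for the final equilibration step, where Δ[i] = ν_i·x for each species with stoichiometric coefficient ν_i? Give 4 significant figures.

x = 0.1569 M

Q₀ = 4390 vs Keq = 0.006236 ⇒ Q>K, reverse
Step 1:
                  C         J
  I          0.1057     5.184
  C           7.458    -2.486
  E           7.563     2.698
  solve Keq expr → x = -2.486; check Q = 0.006236
Then remove 0.6298 M of J.
Step 2:
                  C         J
  I           7.563     2.068
  C         -0.4706    0.1569
  E           7.093     2.225
  solve Keq expr → x = 0.1569; check Q = 0.006236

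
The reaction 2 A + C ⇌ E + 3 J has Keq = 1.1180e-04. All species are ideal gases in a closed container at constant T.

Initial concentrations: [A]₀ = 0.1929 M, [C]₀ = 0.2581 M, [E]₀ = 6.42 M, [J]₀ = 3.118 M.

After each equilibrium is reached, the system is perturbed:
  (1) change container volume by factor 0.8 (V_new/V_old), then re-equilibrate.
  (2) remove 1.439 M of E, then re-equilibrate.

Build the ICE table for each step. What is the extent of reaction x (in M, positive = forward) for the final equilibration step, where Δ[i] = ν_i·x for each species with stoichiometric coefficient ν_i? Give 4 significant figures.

x = 0.001619 M

Q₀ = 2.0263e+04 vs Keq = 1.1180e-04 ⇒ Q>K, reverse
Step 1:
                    A           C           E           J
  Initial      0.1929      0.2581        6.42       3.118
  Change        2.045       1.022      -1.022      -3.067
  Equil         2.238        1.28       5.398     0.05102
  solve Keq expr → x = -1.022; check Q = 1.1180e-04
Then change container volume by factor 0.8 (V_new/V_old).
Step 2:
                    A           C           E           J
  Initial       2.797       1.601       6.747     0.06377
  Change     0.003004    0.001502   -0.001502   -0.004506
  Equil           2.8       1.602       6.746     0.05926
  solve Keq expr → x = -0.001502; check Q = 1.1180e-04
Then remove 1.439 M of E.
Step 3:
                    A           C           E           J
  Initial         2.8       1.602       5.307     0.05926
  Change    -0.003238   -0.001619    0.001619    0.004857
  Equil         2.797         1.6       5.308     0.06412
  solve Keq expr → x = 0.001619; check Q = 1.1180e-04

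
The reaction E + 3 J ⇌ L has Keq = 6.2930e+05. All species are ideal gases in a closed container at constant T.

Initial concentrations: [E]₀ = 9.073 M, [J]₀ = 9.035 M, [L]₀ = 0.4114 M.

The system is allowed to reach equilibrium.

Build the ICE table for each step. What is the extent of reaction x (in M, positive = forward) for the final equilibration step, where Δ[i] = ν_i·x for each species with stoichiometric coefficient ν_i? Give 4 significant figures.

x = 3.008 M

Q₀ = 6.1479e-05 vs Keq = 6.2930e+05 ⇒ Q<K, forward
Step 1:
                  E         J         L
  Initial     9.073     9.035    0.4114
  Change     -3.008    -9.025     3.008
  Equil       6.065  0.009641      3.42
  solve Keq expr → x = 3.008; check Q = 6.2930e+05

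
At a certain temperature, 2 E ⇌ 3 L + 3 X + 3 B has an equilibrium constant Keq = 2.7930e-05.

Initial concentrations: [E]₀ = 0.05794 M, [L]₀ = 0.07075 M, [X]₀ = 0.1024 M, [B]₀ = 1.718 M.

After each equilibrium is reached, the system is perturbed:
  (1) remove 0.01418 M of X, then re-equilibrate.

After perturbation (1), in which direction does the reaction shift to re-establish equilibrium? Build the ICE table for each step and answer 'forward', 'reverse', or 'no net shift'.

Direction: forward

Q₀ = 5.7437e-04 vs Keq = 2.7930e-05 ⇒ Q>K, reverse
Step 1:
                  E         L         X         B
  init      0.05794   0.07075    0.1024     1.718
  Δ         0.01839  -0.02758  -0.02758  -0.02758
  eq        0.07633   0.04317   0.07482      1.69
  solve Keq expr → x = -0.009194; check Q = 2.7930e-05
Then remove 0.01418 M of X.
Step 2:
                  E         L         X         B
  init      0.07633   0.04317   0.06064      1.69
  Δ       -0.003155  0.004733  0.004733  0.004733
  eq        0.07317    0.0479   0.06537     1.695
  solve Keq expr → x = 0.001578; check Q = 2.7930e-05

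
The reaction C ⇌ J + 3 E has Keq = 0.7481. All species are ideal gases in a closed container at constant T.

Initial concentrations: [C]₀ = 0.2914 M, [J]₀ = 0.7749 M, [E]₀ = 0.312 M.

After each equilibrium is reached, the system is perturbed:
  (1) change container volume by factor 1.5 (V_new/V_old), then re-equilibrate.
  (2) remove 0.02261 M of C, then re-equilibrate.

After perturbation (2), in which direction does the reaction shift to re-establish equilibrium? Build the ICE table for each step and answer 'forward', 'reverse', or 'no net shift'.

Q₀ = 0.08076 vs Keq = 0.7481 ⇒ Q<K, forward
Step 1:
                    C           J           E
  I            0.2914      0.7749       0.312
  C          -0.08431     0.08431      0.2529
  E            0.2071      0.8592      0.5649
  solve Keq expr → x = 0.08431; check Q = 0.7481
Then change container volume by factor 1.5 (V_new/V_old).
Step 2:
                    C           J           E
  I            0.1381      0.5728      0.3766
  C          -0.03923     0.03923      0.1177
  E           0.09882       0.612      0.4943
  solve Keq expr → x = 0.03923; check Q = 0.7481
Then remove 0.02261 M of C.
Step 3:
                    C           J           E
  I           0.07621       0.612      0.4943
  C          0.007924   -0.007924    -0.02377
  E           0.08414      0.6041      0.4706
  solve Keq expr → x = -0.007924; check Q = 0.7481

Direction: reverse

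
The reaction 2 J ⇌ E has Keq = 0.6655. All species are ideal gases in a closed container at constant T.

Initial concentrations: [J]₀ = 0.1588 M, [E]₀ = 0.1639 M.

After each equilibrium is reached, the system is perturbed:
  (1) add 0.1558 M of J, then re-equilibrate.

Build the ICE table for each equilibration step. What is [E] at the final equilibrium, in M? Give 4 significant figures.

Q₀ = 6.499 vs Keq = 0.6655 ⇒ Q>K, reverse
Step 1:
                  J         E
  Initial    0.1588    0.1639
  Change     0.1774  -0.08869
  Equil      0.3362   0.07521
  solve Keq expr → x = -0.08869; check Q = 0.6655
Then add 0.1558 M of J.
Step 2:
                  J         E
  Initial     0.492   0.07521
  Change   -0.07785   0.03892
  Equil      0.4141    0.1141
  solve Keq expr → x = 0.03892; check Q = 0.6655

[E]_eq = 0.1141 M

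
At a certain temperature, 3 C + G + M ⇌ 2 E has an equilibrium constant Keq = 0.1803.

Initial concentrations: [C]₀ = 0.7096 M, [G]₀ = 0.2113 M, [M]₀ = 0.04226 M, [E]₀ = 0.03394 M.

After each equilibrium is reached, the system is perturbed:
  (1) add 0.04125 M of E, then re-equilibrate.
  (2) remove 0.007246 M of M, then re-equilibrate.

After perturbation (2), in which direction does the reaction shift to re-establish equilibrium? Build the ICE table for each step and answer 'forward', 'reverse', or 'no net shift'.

Q₀ = 0.361 vs Keq = 0.1803 ⇒ Q>K, reverse
Step 1:
                   C          G          M          E
  init        0.7096     0.2113    0.04226    0.03394
  Δ          0.01196   0.003986   0.003986  -0.007971
  eq          0.7216     0.2153    0.04625    0.02597
  solve Keq expr → x = -0.003986; check Q = 0.1803
Then add 0.04125 M of E.
Step 2:
                   C          G          M          E
  init        0.7216     0.2153    0.04625    0.06722
  Δ          0.04897    0.01632    0.01632   -0.03265
  eq          0.7705     0.2316    0.06257    0.03457
  solve Keq expr → x = -0.01632; check Q = 0.1803
Then remove 0.007246 M of M.
Step 3:
                   C          G          M          E
  init        0.7705     0.2316    0.05532    0.03457
  Δ         0.002423 8.0760e-04 8.0760e-04  -0.001615
  eq          0.7729     0.2324    0.05613    0.03296
  solve Keq expr → x = -8.0760e-04; check Q = 0.1803

Direction: reverse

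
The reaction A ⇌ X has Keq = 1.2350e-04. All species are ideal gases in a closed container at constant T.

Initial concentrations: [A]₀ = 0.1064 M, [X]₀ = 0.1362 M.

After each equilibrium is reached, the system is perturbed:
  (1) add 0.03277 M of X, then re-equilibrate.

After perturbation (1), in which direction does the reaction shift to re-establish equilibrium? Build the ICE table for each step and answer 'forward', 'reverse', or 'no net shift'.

Q₀ = 1.28 vs Keq = 1.2350e-04 ⇒ Q>K, reverse
Step 1:
                    A           X
  Initial      0.1064      0.1362
  Change       0.1362     -0.1362
  Equil        0.2426  2.9957e-05
  solve Keq expr → x = -0.1362; check Q = 1.2350e-04
Then add 0.03277 M of X.
Step 2:
                    A           X
  Initial      0.2426      0.0328
  Change      0.03277    -0.03277
  Equil        0.2753  3.4004e-05
  solve Keq expr → x = -0.03277; check Q = 1.2350e-04

Direction: reverse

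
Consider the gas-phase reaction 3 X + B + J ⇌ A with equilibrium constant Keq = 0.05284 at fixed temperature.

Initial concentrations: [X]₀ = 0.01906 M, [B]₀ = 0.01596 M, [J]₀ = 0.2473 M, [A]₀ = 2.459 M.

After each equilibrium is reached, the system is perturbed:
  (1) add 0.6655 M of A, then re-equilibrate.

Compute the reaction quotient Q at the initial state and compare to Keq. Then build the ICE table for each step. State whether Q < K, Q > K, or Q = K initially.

Q₀ = 8.9977e+07 vs Keq = 0.05284 ⇒ Q>K, reverse
Step 1:
                   X          B          J          A
  init       0.01906    0.01596     0.2473      2.459
  Δ            2.874     0.9579     0.9579    -0.9579
  eq           2.893     0.9738      1.205      1.501
  solve Keq expr → x = -0.9579; check Q = 0.05284
Then add 0.6655 M of A.
Step 2:
                   X          B          J          A
  init         2.893     0.9738      1.205      2.167
  Δ           0.2088    0.06961    0.06961   -0.06961
  eq           3.102      1.043      1.275      2.097
  solve Keq expr → x = -0.06961; check Q = 0.05284

Q₀ = 8.9977e+07; Q > K (proceeds reverse)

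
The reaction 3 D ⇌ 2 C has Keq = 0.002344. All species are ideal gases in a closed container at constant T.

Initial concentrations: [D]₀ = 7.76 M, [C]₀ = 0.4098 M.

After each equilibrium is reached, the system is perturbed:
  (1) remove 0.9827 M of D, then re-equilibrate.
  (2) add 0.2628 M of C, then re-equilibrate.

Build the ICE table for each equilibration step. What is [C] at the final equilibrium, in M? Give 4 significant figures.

Q₀ = 3.5938e-04 vs Keq = 0.002344 ⇒ Q<K, forward
Step 1:
                    D           C
  init           7.76      0.4098
  Δ           -0.7369      0.4913
  eq            7.023      0.9011
  solve Keq expr → x = 0.2456; check Q = 0.002344
Then remove 0.9827 M of D.
Step 2:
                    D           C
  init           6.04      0.9011
  Δ            0.2154     -0.1436
  eq            6.256      0.7575
  solve Keq expr → x = -0.07179; check Q = 0.002344
Then add 0.2628 M of C.
Step 3:
                    D           C
  init          6.256        1.02
  Δ             0.309      -0.206
  eq            6.565      0.8143
  solve Keq expr → x = -0.103; check Q = 0.002344

[C]_eq = 0.8143 M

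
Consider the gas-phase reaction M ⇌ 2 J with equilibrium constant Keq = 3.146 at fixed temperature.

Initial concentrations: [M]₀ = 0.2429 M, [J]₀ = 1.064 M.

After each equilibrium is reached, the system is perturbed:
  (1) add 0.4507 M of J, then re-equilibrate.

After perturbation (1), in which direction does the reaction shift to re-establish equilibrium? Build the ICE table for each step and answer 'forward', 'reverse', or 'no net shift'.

Direction: reverse

Q₀ = 4.661 vs Keq = 3.146 ⇒ Q>K, reverse
Step 1:
                  M         J
  init       0.2429     1.064
  Δ         0.05112   -0.1022
  eq          0.294    0.9618
  solve Keq expr → x = -0.05112; check Q = 3.146
Then add 0.4507 M of J.
Step 2:
                  M         J
  init        0.294     1.412
  Δ          0.1293   -0.2585
  eq         0.4233     1.154
  solve Keq expr → x = -0.1293; check Q = 3.146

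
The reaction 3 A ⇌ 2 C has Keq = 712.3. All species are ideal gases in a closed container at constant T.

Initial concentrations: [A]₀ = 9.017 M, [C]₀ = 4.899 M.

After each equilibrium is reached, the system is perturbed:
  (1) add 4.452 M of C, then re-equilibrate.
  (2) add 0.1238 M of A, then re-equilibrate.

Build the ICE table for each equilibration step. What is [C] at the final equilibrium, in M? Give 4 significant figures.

[C]_eq = 14.99 M

Q₀ = 0.03274 vs Keq = 712.3 ⇒ Q<K, forward
Step 1:
                   A          C
  Initial      9.017      4.899
  Change      -8.478      5.652
  Equil       0.5387      10.55
  solve Keq expr → x = 2.826; check Q = 712.3
Then add 4.452 M of C.
Step 2:
                   A          C
  Initial     0.5387         15
  Change      0.1397   -0.09311
  Equil       0.6783      14.91
  solve Keq expr → x = -0.04655; check Q = 712.3
Then add 0.1238 M of A.
Step 3:
                   A          C
  Initial     0.8021      14.91
  Change     -0.1213     0.0809
  Equil       0.6808      14.99
  solve Keq expr → x = 0.04045; check Q = 712.3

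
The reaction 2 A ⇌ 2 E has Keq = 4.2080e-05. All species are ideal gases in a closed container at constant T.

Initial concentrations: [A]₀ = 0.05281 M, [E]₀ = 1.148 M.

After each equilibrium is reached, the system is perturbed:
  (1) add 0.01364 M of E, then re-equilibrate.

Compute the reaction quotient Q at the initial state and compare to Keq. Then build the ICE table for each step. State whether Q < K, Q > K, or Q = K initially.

Q₀ = 472.6; Q > K (proceeds reverse)

Q₀ = 472.6 vs Keq = 4.2080e-05 ⇒ Q>K, reverse
Step 1:
                    A           E
  init        0.05281       1.148
  Δ              1.14       -1.14
  eq            1.193    0.007739
  solve Keq expr → x = -0.5701; check Q = 4.2080e-05
Then add 0.01364 M of E.
Step 2:
                    A           E
  init          1.193     0.02138
  Δ           0.01355    -0.01355
  eq            1.207    0.007827
  solve Keq expr → x = -0.006776; check Q = 4.2080e-05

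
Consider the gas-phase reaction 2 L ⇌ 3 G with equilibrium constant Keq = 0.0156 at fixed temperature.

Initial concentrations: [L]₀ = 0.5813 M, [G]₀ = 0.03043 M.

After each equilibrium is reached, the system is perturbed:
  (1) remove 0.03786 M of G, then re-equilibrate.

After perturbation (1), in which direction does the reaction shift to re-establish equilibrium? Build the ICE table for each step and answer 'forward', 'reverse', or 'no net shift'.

Direction: forward

Q₀ = 8.3388e-05 vs Keq = 0.0156 ⇒ Q<K, forward
Step 1:
                  L         G
  init       0.5813   0.03043
  Δ        -0.08424    0.1264
  eq         0.4971    0.1568
  solve Keq expr → x = 0.04212; check Q = 0.0156
Then remove 0.03786 M of G.
Step 2:
                  L         G
  init       0.4971    0.1189
  Δ        -0.02212   0.03317
  eq         0.4749    0.1521
  solve Keq expr → x = 0.01106; check Q = 0.0156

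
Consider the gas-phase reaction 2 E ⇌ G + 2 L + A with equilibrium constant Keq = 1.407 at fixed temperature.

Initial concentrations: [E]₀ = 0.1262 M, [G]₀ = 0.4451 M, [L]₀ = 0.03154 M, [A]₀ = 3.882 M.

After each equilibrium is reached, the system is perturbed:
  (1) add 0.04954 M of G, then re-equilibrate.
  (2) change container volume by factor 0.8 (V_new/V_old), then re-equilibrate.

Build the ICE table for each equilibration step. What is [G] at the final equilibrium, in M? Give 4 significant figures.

Q₀ = 0.1079 vs Keq = 1.407 ⇒ Q<K, forward
Step 1:
                    E           G           L           A
  init         0.1262      0.4451     0.03154       3.882
  Δ          -0.04226     0.02113     0.04226     0.02113
  eq          0.08394      0.4662      0.0738       3.903
  solve Keq expr → x = 0.02113; check Q = 1.407
Then add 0.04954 M of G.
Step 2:
                    E           G           L           A
  init        0.08394      0.5158      0.0738       3.903
  Δ          0.001938 -9.6881e-04   -0.001938 -9.6881e-04
  eq          0.08587      0.5148     0.07187       3.902
  solve Keq expr → x = -9.6881e-04; check Q = 1.407
Then change container volume by factor 0.8 (V_new/V_old).
Step 3:
                    E           G           L           A
  init         0.1073      0.6435     0.08983       4.878
  Δ           0.01054   -0.005271    -0.01054   -0.005271
  eq           0.1179      0.6382     0.07929       4.872
  solve Keq expr → x = -0.005271; check Q = 1.407

[G]_eq = 0.6382 M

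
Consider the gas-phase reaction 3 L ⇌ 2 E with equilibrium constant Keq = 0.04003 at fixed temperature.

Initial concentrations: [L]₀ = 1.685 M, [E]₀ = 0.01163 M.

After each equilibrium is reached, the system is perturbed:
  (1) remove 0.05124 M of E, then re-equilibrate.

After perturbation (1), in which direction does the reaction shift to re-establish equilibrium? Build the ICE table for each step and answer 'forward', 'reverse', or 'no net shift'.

Direction: forward

Q₀ = 2.8272e-05 vs Keq = 0.04003 ⇒ Q<K, forward
Step 1:
                  L         E
  Initial     1.685   0.01163
  Change    -0.4131    0.2754
  Equil       1.272     0.287
  solve Keq expr → x = 0.1377; check Q = 0.04003
Then remove 0.05124 M of E.
Step 2:
                  L         E
  Initial     1.272    0.2358
  Change   -0.05115    0.0341
  Equil       1.221    0.2699
  solve Keq expr → x = 0.01705; check Q = 0.04003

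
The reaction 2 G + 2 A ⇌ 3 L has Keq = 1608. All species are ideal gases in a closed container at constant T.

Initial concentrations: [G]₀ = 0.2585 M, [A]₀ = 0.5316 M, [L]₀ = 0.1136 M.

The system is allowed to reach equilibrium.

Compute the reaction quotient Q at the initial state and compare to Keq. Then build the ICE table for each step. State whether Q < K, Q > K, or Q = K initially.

Q₀ = 0.07763; Q < K (proceeds forward)

Q₀ = 0.07763 vs Keq = 1608 ⇒ Q<K, forward
Step 1:
                   G          A          L
  Initial     0.2585     0.5316     0.1136
  Change     -0.2323    -0.2323     0.3485
  Equil      0.02617     0.2993     0.4621
  solve Keq expr → x = 0.1162; check Q = 1608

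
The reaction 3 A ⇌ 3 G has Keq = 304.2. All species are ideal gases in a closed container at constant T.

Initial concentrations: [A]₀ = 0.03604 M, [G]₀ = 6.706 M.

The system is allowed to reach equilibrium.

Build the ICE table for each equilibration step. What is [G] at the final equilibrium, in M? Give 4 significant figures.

Q₀ = 6.4422e+06 vs Keq = 304.2 ⇒ Q>K, reverse
Step 1:
                    A           G
  init        0.03604       6.706
  Δ            0.8367     -0.8367
  eq           0.8727       5.869
  solve Keq expr → x = -0.2789; check Q = 304.2

[G]_eq = 5.869 M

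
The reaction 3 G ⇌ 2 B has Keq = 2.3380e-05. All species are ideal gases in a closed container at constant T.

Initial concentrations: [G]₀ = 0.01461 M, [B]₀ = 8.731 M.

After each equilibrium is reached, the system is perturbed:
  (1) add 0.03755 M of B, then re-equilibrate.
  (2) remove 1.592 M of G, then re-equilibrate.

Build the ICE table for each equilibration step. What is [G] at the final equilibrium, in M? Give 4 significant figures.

[G]_eq = 11.3 M

Q₀ = 2.4444e+07 vs Keq = 2.3380e-05 ⇒ Q>K, reverse
Step 1:
                   G          B
  init       0.01461      8.731
  Δ            12.77      -8.51
  eq           12.78     0.2209
  solve Keq expr → x = -4.255; check Q = 2.3380e-05
Then add 0.03755 M of B.
Step 2:
                   G          B
  init         12.78     0.2585
  Δ          0.05421   -0.03614
  eq           12.83     0.2223
  solve Keq expr → x = -0.01807; check Q = 2.3380e-05
Then remove 1.592 M of G.
Step 3:
                   G          B
  init         11.24     0.2223
  Δ          0.05796   -0.03864
  eq            11.3     0.1837
  solve Keq expr → x = -0.01932; check Q = 2.3380e-05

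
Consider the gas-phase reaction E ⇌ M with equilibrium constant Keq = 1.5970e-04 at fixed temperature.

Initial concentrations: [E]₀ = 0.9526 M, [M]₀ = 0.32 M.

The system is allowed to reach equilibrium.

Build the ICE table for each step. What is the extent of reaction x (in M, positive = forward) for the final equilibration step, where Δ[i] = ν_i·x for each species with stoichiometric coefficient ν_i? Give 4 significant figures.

Q₀ = 0.3359 vs Keq = 1.5970e-04 ⇒ Q>K, reverse
Step 1:
                  E         M
  Initial    0.9526      0.32
  Change     0.3198   -0.3198
  Equil       1.272 2.0320e-04
  solve Keq expr → x = -0.3198; check Q = 1.5970e-04

x = -0.3198 M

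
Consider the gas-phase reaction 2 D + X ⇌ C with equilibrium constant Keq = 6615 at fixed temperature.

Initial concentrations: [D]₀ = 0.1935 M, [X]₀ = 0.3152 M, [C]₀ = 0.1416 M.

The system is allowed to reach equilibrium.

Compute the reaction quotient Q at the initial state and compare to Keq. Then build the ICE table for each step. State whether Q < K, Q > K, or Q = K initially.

Q₀ = 12; Q < K (proceeds forward)

Q₀ = 12 vs Keq = 6615 ⇒ Q<K, forward
Step 1:
                  D         X         C
  Initial    0.1935    0.3152    0.1416
  Change     -0.181   -0.0905    0.0905
  Equil      0.0125    0.2247    0.2321
  solve Keq expr → x = 0.0905; check Q = 6615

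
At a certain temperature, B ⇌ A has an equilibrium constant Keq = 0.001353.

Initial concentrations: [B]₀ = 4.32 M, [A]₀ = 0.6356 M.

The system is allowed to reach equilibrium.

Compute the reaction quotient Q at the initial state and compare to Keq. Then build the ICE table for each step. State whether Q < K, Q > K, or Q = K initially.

Q₀ = 0.1471; Q > K (proceeds reverse)

Q₀ = 0.1471 vs Keq = 0.001353 ⇒ Q>K, reverse
Step 1:
                    B           A
  I              4.32      0.6356
  C            0.6289     -0.6289
  E             4.949    0.006696
  solve Keq expr → x = -0.6289; check Q = 0.001353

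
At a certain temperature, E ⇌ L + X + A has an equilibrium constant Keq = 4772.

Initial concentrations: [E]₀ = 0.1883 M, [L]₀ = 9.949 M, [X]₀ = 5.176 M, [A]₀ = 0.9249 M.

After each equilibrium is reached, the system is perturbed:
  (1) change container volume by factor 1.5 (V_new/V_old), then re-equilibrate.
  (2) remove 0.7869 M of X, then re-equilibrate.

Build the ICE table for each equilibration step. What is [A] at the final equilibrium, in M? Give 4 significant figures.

Q₀ = 252.9 vs Keq = 4772 ⇒ Q<K, forward
Step 1:
                   E          L          X          A
  I           0.1883      9.949      5.176     0.9249
  C          -0.1758     0.1758     0.1758     0.1758
  E           0.0125      10.12      5.352      1.101
  solve Keq expr → x = 0.1758; check Q = 4772
Then change container volume by factor 1.5 (V_new/V_old).
Step 2:
                   E          L          X          A
  I         0.008332       6.75      3.568     0.7338
  C        -0.004598   0.004598   0.004598   0.004598
  E         0.003734      6.754      3.572     0.7384
  solve Keq expr → x = 0.004598; check Q = 4772
Then remove 0.7869 M of X.
Step 3:
                   E          L          X          A
  I         0.003734      6.754      2.786     0.7384
  C       -8.1800e-04 8.1800e-04 8.1800e-04 8.1800e-04
  E         0.002916      6.755      2.786     0.7392
  solve Keq expr → x = 8.1800e-04; check Q = 4772

[A]_eq = 0.7392 M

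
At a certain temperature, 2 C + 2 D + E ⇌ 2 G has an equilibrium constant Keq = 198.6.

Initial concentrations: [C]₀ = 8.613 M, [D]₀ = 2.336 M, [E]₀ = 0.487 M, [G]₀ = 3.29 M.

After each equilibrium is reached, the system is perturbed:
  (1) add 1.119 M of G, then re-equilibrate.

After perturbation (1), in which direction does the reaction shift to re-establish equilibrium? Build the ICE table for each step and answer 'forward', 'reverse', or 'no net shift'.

Q₀ = 0.0549 vs Keq = 198.6 ⇒ Q<K, forward
Step 1:
                    C           D           E           G
  Initial       8.613       2.336       0.487        3.29
  Change      -0.9723     -0.9723     -0.4862      0.9723
  Equil         7.641       1.364  8.4260e-04       4.262
  solve Keq expr → x = 0.4862; check Q = 198.6
Then add 1.119 M of G.
Step 2:
                    C           D           E           G
  Initial       7.641       1.364  8.4260e-04       5.381
  Change   9.9538e-04  9.9538e-04  4.9769e-04 -9.9538e-04
  Equil         7.642       1.365     0.00134        5.38
  solve Keq expr → x = -4.9769e-04; check Q = 198.6

Direction: reverse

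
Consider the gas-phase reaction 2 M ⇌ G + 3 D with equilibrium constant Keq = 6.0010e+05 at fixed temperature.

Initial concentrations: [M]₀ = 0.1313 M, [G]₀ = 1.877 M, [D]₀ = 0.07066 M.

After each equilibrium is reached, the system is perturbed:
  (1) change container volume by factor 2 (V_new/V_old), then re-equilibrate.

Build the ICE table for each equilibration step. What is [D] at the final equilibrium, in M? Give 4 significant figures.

Q₀ = 0.03841 vs Keq = 6.0010e+05 ⇒ Q<K, forward
Step 1:
                  M         G         D
  init       0.1313     1.877   0.07066
  Δ         -0.1311   0.06553    0.1966
  eq      2.4855e-04     1.943    0.2672
  solve Keq expr → x = 0.06553; check Q = 6.0010e+05
Then change container volume by factor 2 (V_new/V_old).
Step 2:
                  M         G         D
  init    1.2428e-04    0.9713    0.1336
  Δ       -6.2072e-05 3.1036e-05 9.3108e-05
  eq      6.2204e-05    0.9713    0.1337
  solve Keq expr → x = 3.1036e-05; check Q = 6.0010e+05

[D]_eq = 0.1337 M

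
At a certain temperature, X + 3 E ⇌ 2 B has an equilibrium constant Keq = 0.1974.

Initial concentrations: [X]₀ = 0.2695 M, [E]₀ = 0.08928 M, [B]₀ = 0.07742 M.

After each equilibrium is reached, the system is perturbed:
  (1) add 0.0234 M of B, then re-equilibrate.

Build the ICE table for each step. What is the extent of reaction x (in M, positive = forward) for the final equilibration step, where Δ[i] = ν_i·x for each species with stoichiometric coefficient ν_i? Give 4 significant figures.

x = -0.009298 M

Q₀ = 31.25 vs Keq = 0.1974 ⇒ Q>K, reverse
Step 1:
                  X         E         B
  Initial    0.2695   0.08928   0.07742
  Change    0.02958   0.08875  -0.05917
  Equil      0.2991     0.178   0.01825
  solve Keq expr → x = -0.02958; check Q = 0.1974
Then add 0.0234 M of B.
Step 2:
                  X         E         B
  Initial    0.2991     0.178   0.04165
  Change   0.009298   0.02789   -0.0186
  Equil      0.3084    0.2059   0.02306
  solve Keq expr → x = -0.009298; check Q = 0.1974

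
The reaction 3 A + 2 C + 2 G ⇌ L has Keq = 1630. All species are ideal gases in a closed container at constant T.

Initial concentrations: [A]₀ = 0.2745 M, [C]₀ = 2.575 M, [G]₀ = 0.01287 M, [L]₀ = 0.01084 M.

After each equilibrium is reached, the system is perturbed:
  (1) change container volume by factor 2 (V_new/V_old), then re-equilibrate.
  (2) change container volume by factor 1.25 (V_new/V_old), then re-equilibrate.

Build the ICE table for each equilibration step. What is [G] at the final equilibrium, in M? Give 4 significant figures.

Q₀ = 477.2 vs Keq = 1630 ⇒ Q<K, forward
Step 1:
                   A          C          G          L
  init        0.2745      2.575    0.01287    0.01084
  Δ        -0.007257  -0.004838  -0.004838   0.002419
  eq          0.2672       2.57   0.008032    0.01326
  solve Keq expr → x = 0.002419; check Q = 1630
Then change container volume by factor 2 (V_new/V_old).
Step 2:
                   A          C          G          L
  init        0.1336      1.285   0.004016   0.006629
  Δ          0.01475   0.009834   0.009834  -0.004917
  eq          0.1484      1.295    0.01385   0.001712
  solve Keq expr → x = -0.004917; check Q = 1630
Then change container volume by factor 1.25 (V_new/V_old).
Step 3:
                   A          C          G          L
  init        0.1187      1.036    0.01108    0.00137
  Δ         0.002573   0.001715   0.001715 -8.5756e-04
  eq          0.1213      1.038     0.0128 5.1244e-04
  solve Keq expr → x = -8.5756e-04; check Q = 1630

[G]_eq = 0.0128 M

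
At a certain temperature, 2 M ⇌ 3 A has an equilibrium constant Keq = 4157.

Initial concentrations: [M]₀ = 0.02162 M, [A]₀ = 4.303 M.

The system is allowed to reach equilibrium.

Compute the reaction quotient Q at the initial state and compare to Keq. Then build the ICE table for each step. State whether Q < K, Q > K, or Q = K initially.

Q₀ = 1.7045e+05 vs Keq = 4157 ⇒ Q>K, reverse
Step 1:
                    M           A
  I           0.02162       4.303
  C             0.109     -0.1635
  E            0.1306       4.139
  solve Keq expr → x = -0.0545; check Q = 4157

Q₀ = 1.7045e+05; Q > K (proceeds reverse)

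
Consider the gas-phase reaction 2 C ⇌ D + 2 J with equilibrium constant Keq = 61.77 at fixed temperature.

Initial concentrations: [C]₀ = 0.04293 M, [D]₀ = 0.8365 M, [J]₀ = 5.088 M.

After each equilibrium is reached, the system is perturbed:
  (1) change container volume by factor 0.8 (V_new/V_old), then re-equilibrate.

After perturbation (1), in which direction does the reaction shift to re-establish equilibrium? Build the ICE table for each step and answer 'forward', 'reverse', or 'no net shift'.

Q₀ = 1.1750e+04 vs Keq = 61.77 ⇒ Q>K, reverse
Step 1:
                  C         D         J
  Initial   0.04293    0.8365     5.088
  Change     0.4256   -0.2128   -0.4256
  Equil      0.4685    0.6237     4.662
  solve Keq expr → x = -0.2128; check Q = 61.77
Then change container volume by factor 0.8 (V_new/V_old).
Step 2:
                  C         D         J
  Initial    0.5856    0.7796     5.828
  Change    0.05228  -0.02614  -0.05228
  Equil      0.6379    0.7535     5.776
  solve Keq expr → x = -0.02614; check Q = 61.77

Direction: reverse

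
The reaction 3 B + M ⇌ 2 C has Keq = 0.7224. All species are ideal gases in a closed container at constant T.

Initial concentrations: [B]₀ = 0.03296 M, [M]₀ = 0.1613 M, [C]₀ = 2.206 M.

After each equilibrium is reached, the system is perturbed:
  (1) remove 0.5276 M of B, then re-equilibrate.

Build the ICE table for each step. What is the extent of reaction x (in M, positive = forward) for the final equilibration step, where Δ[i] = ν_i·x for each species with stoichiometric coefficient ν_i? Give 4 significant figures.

Q₀ = 8.4259e+05 vs Keq = 0.7224 ⇒ Q>K, reverse
Step 1:
                    B           M           C
  init        0.03296      0.1613       2.206
  Δ             1.453      0.4844     -0.9687
  eq            1.486      0.6457       1.237
  solve Keq expr → x = -0.4844; check Q = 0.7224
Then remove 0.5276 M of B.
Step 2:
                    B           M           C
  init         0.9585      0.6457       1.237
  Δ            0.3005      0.1002     -0.2003
  eq            1.259      0.7458       1.037
  solve Keq expr → x = -0.1002; check Q = 0.7224

x = -0.1002 M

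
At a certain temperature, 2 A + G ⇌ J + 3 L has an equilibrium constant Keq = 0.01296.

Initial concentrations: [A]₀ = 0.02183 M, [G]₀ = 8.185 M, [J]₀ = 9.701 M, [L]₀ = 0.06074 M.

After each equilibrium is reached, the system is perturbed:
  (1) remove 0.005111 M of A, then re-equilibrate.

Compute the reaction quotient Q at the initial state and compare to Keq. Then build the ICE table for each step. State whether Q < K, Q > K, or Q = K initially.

Q₀ = 0.5573 vs Keq = 0.01296 ⇒ Q>K, reverse
Step 1:
                  A         G         J         L
  I         0.02183     8.185     9.701   0.06074
  C         0.02207   0.01103  -0.01103   -0.0331
  E          0.0439     8.196      9.69   0.02764
  solve Keq expr → x = -0.01103; check Q = 0.01296
Then remove 0.005111 M of A.
Step 2:
                  A         G         J         L
  I         0.03878     8.196      9.69   0.02764
  C        0.001131 5.6540e-04 -5.6540e-04 -0.001696
  E         0.03991     8.197     9.689   0.02595
  solve Keq expr → x = -5.6540e-04; check Q = 0.01296

Q₀ = 0.5573; Q > K (proceeds reverse)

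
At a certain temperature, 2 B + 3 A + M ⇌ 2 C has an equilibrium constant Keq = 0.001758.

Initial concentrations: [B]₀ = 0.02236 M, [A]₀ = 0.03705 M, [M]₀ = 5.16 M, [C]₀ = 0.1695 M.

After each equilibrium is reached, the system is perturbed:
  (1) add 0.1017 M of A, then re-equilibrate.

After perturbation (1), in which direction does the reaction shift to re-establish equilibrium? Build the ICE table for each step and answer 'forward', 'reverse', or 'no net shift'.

Direction: forward

Q₀ = 2.1897e+05 vs Keq = 0.001758 ⇒ Q>K, reverse
Step 1:
                   B          A          M          C
  I          0.02236    0.03705       5.16     0.1695
  C           0.1667     0.2501    0.08335    -0.1667
  E           0.1891     0.2871      5.243   0.002793
  solve Keq expr → x = -0.08335; check Q = 0.001758
Then add 0.1017 M of A.
Step 2:
                   B          A          M          C
  I           0.1891     0.3888      5.243   0.002793
  C        -0.001534    -0.0023 -7.6680e-04   0.001534
  E           0.1875     0.3865      5.243   0.004326
  solve Keq expr → x = 7.6680e-04; check Q = 0.001758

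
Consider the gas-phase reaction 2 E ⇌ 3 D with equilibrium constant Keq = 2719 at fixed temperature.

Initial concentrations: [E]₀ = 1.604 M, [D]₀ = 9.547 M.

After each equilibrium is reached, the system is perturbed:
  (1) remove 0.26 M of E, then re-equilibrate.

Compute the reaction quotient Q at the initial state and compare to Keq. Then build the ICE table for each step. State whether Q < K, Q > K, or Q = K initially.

Q₀ = 338.2 vs Keq = 2719 ⇒ Q<K, forward
Step 1:
                  E         D
  init        1.604     9.547
  Δ         -0.9124     1.369
  eq         0.6916     10.92
  solve Keq expr → x = 0.4562; check Q = 2719
Then remove 0.26 M of E.
Step 2:
                  E         D
  init       0.4316     10.92
  Δ          0.2278   -0.3417
  eq         0.6594     10.57
  solve Keq expr → x = -0.1139; check Q = 2719

Q₀ = 338.2; Q < K (proceeds forward)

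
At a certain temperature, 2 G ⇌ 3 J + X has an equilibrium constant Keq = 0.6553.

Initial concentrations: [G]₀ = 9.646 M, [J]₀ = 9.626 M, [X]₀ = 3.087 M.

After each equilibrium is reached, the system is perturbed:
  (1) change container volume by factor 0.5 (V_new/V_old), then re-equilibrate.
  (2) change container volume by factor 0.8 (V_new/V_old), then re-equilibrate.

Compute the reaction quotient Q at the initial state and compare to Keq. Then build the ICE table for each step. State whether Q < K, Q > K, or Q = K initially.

Q₀ = 29.59 vs Keq = 0.6553 ⇒ Q>K, reverse
Step 1:
                   G          J          X
  init         9.646      9.626      3.087
  Δ            3.493      -5.24     -1.747
  eq           13.14      4.386       1.34
  solve Keq expr → x = -1.747; check Q = 0.6553
Then change container volume by factor 0.5 (V_new/V_old).
Step 2:
                   G          J          X
  init         26.28      8.773      2.681
  Δ            1.557     -2.335    -0.7783
  eq           27.83      6.438      1.903
  solve Keq expr → x = -0.7783; check Q = 0.6553
Then change container volume by factor 0.8 (V_new/V_old).
Step 3:
                   G          J          X
  init         34.79      8.047      2.378
  Δ           0.5145    -0.7718    -0.2573
  eq           35.31      7.276      2.121
  solve Keq expr → x = -0.2573; check Q = 0.6553

Q₀ = 29.59; Q > K (proceeds reverse)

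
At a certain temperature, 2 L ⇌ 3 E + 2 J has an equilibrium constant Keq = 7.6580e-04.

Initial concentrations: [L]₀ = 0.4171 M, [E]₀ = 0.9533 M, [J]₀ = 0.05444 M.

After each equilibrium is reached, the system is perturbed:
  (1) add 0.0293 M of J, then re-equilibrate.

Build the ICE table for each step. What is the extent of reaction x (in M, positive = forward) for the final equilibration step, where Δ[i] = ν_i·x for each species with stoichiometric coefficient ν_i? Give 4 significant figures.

Q₀ = 0.01476 vs Keq = 7.6580e-04 ⇒ Q>K, reverse
Step 1:
                  L         E         J
  init       0.4171    0.9533   0.05444
  Δ         0.03949  -0.05924  -0.03949
  eq         0.4566    0.8941   0.01495
  solve Keq expr → x = -0.01975; check Q = 7.6580e-04
Then add 0.0293 M of J.
Step 2:
                  L         E         J
  init       0.4566    0.8941   0.04425
  Δ         0.02726  -0.04088  -0.02726
  eq         0.4838    0.8532   0.01699
  solve Keq expr → x = -0.01363; check Q = 7.6580e-04

x = -0.01363 M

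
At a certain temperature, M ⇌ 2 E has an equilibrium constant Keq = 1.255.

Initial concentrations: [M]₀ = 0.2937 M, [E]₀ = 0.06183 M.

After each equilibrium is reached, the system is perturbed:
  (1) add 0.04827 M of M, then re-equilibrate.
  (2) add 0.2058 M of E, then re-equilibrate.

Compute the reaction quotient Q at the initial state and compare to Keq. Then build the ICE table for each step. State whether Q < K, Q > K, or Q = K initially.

Q₀ = 0.01302; Q < K (proceeds forward)

Q₀ = 0.01302 vs Keq = 1.255 ⇒ Q<K, forward
Step 1:
                  M         E
  I          0.2937   0.06183
  C         -0.1678    0.3356
  E          0.1259    0.3975
  solve Keq expr → x = 0.1678; check Q = 1.255
Then add 0.04827 M of M.
Step 2:
                  M         E
  I          0.1742    0.3975
  C        -0.02069   0.04138
  E          0.1535    0.4389
  solve Keq expr → x = 0.02069; check Q = 1.255
Then add 0.2058 M of E.
Step 3:
                  M         E
  I          0.1535    0.6447
  C          0.0622   -0.1244
  E          0.2157    0.5202
  solve Keq expr → x = -0.0622; check Q = 1.255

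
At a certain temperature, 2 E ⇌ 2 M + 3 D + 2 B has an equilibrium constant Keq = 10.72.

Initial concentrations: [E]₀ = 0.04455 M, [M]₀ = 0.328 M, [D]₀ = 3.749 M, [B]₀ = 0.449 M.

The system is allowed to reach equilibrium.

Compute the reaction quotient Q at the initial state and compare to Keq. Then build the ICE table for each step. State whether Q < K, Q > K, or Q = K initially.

Q₀ = 575.8 vs Keq = 10.72 ⇒ Q>K, reverse
Step 1:
                  E         M         D         B
  Initial   0.04455     0.328     3.749     0.449
  Change     0.1094   -0.1094   -0.1641   -0.1094
  Equil      0.1539    0.2186     3.585    0.3396
  solve Keq expr → x = -0.05469; check Q = 10.72

Q₀ = 575.8; Q > K (proceeds reverse)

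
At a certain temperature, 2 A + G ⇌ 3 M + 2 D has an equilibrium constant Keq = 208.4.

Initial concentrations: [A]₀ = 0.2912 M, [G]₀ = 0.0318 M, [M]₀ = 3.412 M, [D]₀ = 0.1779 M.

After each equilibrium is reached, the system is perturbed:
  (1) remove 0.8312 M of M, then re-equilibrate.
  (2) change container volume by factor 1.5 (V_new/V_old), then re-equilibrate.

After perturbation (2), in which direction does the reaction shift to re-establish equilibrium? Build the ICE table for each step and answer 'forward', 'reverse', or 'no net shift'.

Q₀ = 466.2 vs Keq = 208.4 ⇒ Q>K, reverse
Step 1:
                   A          G          M          D
  init        0.2912     0.0318      3.412     0.1779
  Δ          0.02415    0.01208   -0.03623   -0.02415
  eq          0.3154    0.04388      3.376     0.1537
  solve Keq expr → x = -0.01208; check Q = 208.4
Then remove 0.8312 M of M.
Step 2:
                   A          G          M          D
  init        0.3154    0.04388      2.545     0.1537
  Δ         -0.02506   -0.01253    0.03759    0.02506
  eq          0.2903    0.03135      2.582     0.1788
  solve Keq expr → x = 0.01253; check Q = 208.4
Then change container volume by factor 1.5 (V_new/V_old).
Step 3:
                   A          G          M          D
  init        0.1935     0.0209      1.721     0.1192
  Δ         -0.01391  -0.006956    0.02087    0.01391
  eq          0.1796    0.01394      1.742     0.1331
  solve Keq expr → x = 0.006956; check Q = 208.4

Direction: forward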